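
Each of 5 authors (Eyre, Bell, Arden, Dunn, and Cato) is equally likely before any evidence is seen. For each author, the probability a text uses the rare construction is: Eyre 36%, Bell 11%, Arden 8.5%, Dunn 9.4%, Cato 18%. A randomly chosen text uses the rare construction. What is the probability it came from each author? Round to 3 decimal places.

Eyre 0.434, Bell 0.133, Arden 0.103, Dunn 0.113, Cato 0.217

Since the prior is uniform, the posterior is proportional to the likelihood:
  Eyre: 0.36
  Bell: 0.11
  Arden: 0.085
  Dunn: 0.094
  Cato: 0.18
Normalizing constant = 0.829.
P(Eyre | rare-form) = 0.36/0.829 ≈ 0.434
P(Bell | rare-form) = 0.11/0.829 ≈ 0.133
P(Arden | rare-form) = 0.085/0.829 ≈ 0.103
P(Dunn | rare-form) = 0.094/0.829 ≈ 0.113
P(Cato | rare-form) = 0.18/0.829 ≈ 0.217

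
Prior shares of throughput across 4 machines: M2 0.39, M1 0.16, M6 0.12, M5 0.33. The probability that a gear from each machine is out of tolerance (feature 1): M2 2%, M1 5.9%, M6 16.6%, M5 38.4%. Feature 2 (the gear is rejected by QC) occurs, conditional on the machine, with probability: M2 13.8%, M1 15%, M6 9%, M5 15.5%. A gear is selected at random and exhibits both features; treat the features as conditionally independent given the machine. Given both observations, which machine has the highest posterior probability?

Compute prior × likelihood for every hypothesis:
  M2: 0.39 × 0.02 × 0.138 = 0.0010764
  M1: 0.16 × 0.059 × 0.15 = 0.001416
  M6: 0.12 × 0.166 × 0.09 = 0.0017928
  M5: 0.33 × 0.384 × 0.155 = 0.0196416
Sum = 0.0239268.
Largest term belongs to M5, so M5 is most probable.

M5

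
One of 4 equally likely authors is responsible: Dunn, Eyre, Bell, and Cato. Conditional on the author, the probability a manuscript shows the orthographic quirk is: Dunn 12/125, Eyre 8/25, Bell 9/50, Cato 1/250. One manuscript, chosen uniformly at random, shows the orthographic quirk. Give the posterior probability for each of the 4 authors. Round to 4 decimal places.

Since the prior is uniform, the posterior is proportional to the likelihood:
  Dunn: 0.096
  Eyre: 0.32
  Bell: 0.18
  Cato: 0.004
Total = 0.6.
P(Dunn | quirk) = 0.096/0.6 ≈ 0.1600
P(Eyre | quirk) = 0.32/0.6 ≈ 0.5333
P(Bell | quirk) = 0.18/0.6 ≈ 0.3000
P(Cato | quirk) = 0.004/0.6 ≈ 0.0067
(Check: 0.1600+0.5333+0.3000+0.0067 = 1.0000.)

Dunn 0.1600, Eyre 0.5333, Bell 0.3000, Cato 0.0067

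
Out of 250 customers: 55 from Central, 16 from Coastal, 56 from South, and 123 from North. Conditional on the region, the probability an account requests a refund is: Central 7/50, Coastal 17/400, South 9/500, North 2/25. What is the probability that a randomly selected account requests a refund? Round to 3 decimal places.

Prior × likelihood for each hypothesis:
  Central: 0.22 × 0.14 = 0.0308
  Coastal: 0.064 × 0.0425 = 0.00272
  South: 0.224 × 0.018 = 0.004032
  North: 0.492 × 0.08 = 0.03936
P(refund) = 0.0308 + 0.00272 + 0.004032 + 0.03936 = 0.076912 → 0.077.

0.077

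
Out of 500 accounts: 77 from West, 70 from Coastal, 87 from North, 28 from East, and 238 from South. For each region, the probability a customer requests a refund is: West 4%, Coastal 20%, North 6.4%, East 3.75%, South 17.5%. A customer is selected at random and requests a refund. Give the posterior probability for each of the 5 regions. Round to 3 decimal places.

Unnormalized posteriors (prior × likelihood):
  West: 0.154 × 0.04 = 0.00616
  Coastal: 0.14 × 0.2 = 0.028
  North: 0.174 × 0.064 = 0.011136
  East: 0.056 × 0.0375 = 0.0021
  South: 0.476 × 0.175 = 0.0833
Normalizing constant = 0.130696.
P(West | refund) = 0.00616/0.130696 ≈ 0.047
P(Coastal | refund) = 0.028/0.130696 ≈ 0.214
P(North | refund) = 0.011136/0.130696 ≈ 0.085
P(East | refund) = 0.0021/0.130696 ≈ 0.016
P(South | refund) = 0.0833/0.130696 ≈ 0.637

West 0.047, Coastal 0.214, North 0.085, East 0.016, South 0.637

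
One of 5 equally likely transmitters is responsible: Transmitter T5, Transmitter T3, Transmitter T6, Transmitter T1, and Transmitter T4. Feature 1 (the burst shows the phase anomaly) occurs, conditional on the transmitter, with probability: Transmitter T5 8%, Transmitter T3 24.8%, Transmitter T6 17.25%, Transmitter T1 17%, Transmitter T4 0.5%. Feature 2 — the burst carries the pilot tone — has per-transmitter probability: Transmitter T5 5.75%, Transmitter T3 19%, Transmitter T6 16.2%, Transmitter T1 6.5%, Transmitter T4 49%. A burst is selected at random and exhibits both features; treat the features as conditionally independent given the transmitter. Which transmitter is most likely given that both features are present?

With a uniform prior (1/5 each), posterior ∝ likelihood:
  Transmitter T5: 0.08 × 0.0575 = 0.0046
  Transmitter T3: 0.248 × 0.19 = 0.04712
  Transmitter T6: 0.1725 × 0.162 = 0.027945
  Transmitter T1: 0.17 × 0.065 = 0.01105
  Transmitter T4: 0.005 × 0.49 = 0.00245
Total = 0.093165.
Largest term belongs to Transmitter T3, so Transmitter T3 is most probable.

Transmitter T3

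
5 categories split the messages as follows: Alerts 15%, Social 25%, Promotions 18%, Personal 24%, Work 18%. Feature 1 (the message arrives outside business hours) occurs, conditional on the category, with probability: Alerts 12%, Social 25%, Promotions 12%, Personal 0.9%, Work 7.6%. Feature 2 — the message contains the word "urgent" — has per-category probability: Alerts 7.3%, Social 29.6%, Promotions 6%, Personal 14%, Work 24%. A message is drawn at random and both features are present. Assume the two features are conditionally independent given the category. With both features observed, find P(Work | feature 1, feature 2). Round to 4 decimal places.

Unnormalized posteriors (prior × likelihood):
  Alerts: 0.15 × 0.12 × 0.073 = 0.001314
  Social: 0.25 × 0.25 × 0.296 = 0.0185
  Promotions: 0.18 × 0.12 × 0.06 = 0.001296
  Personal: 0.24 × 0.009 × 0.14 = 0.0003024
  Work: 0.18 × 0.076 × 0.24 = 0.0032832
Total = 0.0246956.
P(Work | evidence) = 0.0032832 / 0.0246956 ≈ 0.1329.

0.1329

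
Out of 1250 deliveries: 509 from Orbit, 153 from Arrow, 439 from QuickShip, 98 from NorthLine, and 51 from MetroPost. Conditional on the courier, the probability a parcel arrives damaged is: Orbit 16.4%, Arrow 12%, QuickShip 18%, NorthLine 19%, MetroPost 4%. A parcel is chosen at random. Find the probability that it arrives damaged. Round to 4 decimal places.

By Bayes' rule, posterior ∝ prior × likelihood:
  Orbit: 0.4072 × 0.164 = 0.0667808
  Arrow: 0.1224 × 0.12 = 0.014688
  QuickShip: 0.3512 × 0.18 = 0.063216
  NorthLine: 0.0784 × 0.19 = 0.014896
  MetroPost: 0.0408 × 0.04 = 0.001632
P(damaged) = 0.0667808 + 0.014688 + 0.063216 + 0.014896 + 0.001632 = 0.1612128 → 0.1612.

0.1612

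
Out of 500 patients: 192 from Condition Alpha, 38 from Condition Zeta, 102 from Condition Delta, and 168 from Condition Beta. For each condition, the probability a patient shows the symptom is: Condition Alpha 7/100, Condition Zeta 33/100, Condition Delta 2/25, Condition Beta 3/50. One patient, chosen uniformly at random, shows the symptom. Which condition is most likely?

By Bayes' rule, posterior ∝ prior × likelihood:
  Condition Alpha: 0.384 × 0.07 = 0.02688
  Condition Zeta: 0.076 × 0.33 = 0.02508
  Condition Delta: 0.204 × 0.08 = 0.01632
  Condition Beta: 0.336 × 0.06 = 0.02016
Sum = 0.08844.
Largest term belongs to Condition Alpha, so Condition Alpha is most probable.

Condition Alpha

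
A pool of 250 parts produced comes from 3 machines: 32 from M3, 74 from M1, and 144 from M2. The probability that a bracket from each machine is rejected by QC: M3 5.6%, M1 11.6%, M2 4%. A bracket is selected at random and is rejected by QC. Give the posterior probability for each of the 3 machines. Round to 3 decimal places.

M3 0.111, M1 0.532, M2 0.357

By Bayes' rule, posterior ∝ prior × likelihood:
  M3: 0.128 × 0.056 = 0.007168
  M1: 0.296 × 0.116 = 0.034336
  M2: 0.576 × 0.04 = 0.02304
Total = 0.064544.
P(M3 | rejected) = 0.007168/0.064544 ≈ 0.111
P(M1 | rejected) = 0.034336/0.064544 ≈ 0.532
P(M2 | rejected) = 0.02304/0.064544 ≈ 0.357
(Check: 0.111+0.532+0.357 = 1.000.)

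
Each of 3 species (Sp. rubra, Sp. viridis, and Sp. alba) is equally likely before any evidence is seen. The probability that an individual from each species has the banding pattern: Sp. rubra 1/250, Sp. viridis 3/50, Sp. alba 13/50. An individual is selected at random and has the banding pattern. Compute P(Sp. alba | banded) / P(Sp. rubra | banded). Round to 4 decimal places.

65.0000

Since the prior is uniform, the posterior is proportional to the likelihood:
  Sp. rubra: 0.004
  Sp. viridis: 0.06
  Sp. alba: 0.26
Total = 0.324.
The ratio is 0.26 / 0.004 (the normalizer cancels) = 65.0000.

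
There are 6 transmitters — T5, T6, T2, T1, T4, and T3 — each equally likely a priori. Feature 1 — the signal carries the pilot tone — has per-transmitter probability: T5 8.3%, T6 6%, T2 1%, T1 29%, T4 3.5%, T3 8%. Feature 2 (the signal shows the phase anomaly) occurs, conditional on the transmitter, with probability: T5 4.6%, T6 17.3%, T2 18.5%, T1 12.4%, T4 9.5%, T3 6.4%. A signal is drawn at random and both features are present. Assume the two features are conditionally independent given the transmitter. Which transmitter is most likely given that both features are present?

T1

Since the prior is uniform, the posterior is proportional to the likelihood:
  T5: 0.083 × 0.046 = 0.003818
  T6: 0.06 × 0.173 = 0.01038
  T2: 0.01 × 0.185 = 0.00185
  T1: 0.29 × 0.124 = 0.03596
  T4: 0.035 × 0.095 = 0.003325
  T3: 0.08 × 0.064 = 0.00512
Total = 0.060453.
Largest term belongs to T1, so T1 is most probable.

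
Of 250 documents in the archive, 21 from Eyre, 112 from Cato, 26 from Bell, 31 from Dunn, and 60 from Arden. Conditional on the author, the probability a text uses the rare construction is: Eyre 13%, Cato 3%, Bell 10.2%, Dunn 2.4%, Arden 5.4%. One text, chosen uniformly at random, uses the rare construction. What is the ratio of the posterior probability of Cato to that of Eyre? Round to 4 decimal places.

Compute prior × likelihood for every hypothesis:
  Eyre: 0.084 × 0.13 = 0.01092
  Cato: 0.448 × 0.03 = 0.01344
  Bell: 0.104 × 0.102 = 0.010608
  Dunn: 0.124 × 0.024 = 0.002976
  Arden: 0.24 × 0.054 = 0.01296
Sum = 0.050904.
The ratio is 0.01344 / 0.01092 (the normalizer cancels) = 1.2308.

1.2308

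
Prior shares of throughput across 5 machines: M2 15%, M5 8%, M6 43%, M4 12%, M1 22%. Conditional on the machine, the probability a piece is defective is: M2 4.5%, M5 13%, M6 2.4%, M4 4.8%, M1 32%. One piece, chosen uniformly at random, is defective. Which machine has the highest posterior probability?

By Bayes' rule, posterior ∝ prior × likelihood:
  M2: 0.15 × 0.045 = 0.00675
  M5: 0.08 × 0.13 = 0.0104
  M6: 0.43 × 0.024 = 0.01032
  M4: 0.12 × 0.048 = 0.00576
  M1: 0.22 × 0.32 = 0.0704
Total = 0.10363.
Largest term belongs to M1, so M1 is most probable.

M1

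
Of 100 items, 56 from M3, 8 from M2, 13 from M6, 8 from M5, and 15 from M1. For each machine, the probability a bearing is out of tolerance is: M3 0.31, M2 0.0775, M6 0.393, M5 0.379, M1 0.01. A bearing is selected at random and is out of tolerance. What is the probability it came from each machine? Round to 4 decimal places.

Unnormalized posteriors (prior × likelihood):
  M3: 0.56 × 0.31 = 0.1736
  M2: 0.08 × 0.0775 = 0.0062
  M6: 0.13 × 0.393 = 0.05109
  M5: 0.08 × 0.379 = 0.03032
  M1: 0.15 × 0.01 = 0.0015
Sum = 0.26271.
P(M3 | oversize) = 0.1736/0.26271 ≈ 0.6608
P(M2 | oversize) = 0.0062/0.26271 ≈ 0.0236
P(M6 | oversize) = 0.05109/0.26271 ≈ 0.1945
P(M5 | oversize) = 0.03032/0.26271 ≈ 0.1154
P(M1 | oversize) = 0.0015/0.26271 ≈ 0.0057

M3 0.6608, M2 0.0236, M6 0.1945, M5 0.1154, M1 0.0057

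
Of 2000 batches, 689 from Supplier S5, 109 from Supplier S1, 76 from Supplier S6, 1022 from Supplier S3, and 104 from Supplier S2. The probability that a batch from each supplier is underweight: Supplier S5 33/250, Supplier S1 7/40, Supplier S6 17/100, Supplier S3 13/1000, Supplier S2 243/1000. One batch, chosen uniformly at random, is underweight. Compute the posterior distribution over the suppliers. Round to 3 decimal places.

Unnormalized posteriors (prior × likelihood):
  Supplier S5: 0.3445 × 0.132 = 0.045474
  Supplier S1: 0.0545 × 0.175 = 0.0095375
  Supplier S6: 0.038 × 0.17 = 0.00646
  Supplier S3: 0.511 × 0.013 = 0.006643
  Supplier S2: 0.052 × 0.243 = 0.012636
Sum = 0.0807505.
P(Supplier S5 | underweight) = 0.045474/0.0807505 ≈ 0.563
P(Supplier S1 | underweight) = 0.0095375/0.0807505 ≈ 0.118
P(Supplier S6 | underweight) = 0.00646/0.0807505 ≈ 0.080
P(Supplier S3 | underweight) = 0.006643/0.0807505 ≈ 0.082
P(Supplier S2 | underweight) = 0.012636/0.0807505 ≈ 0.156

Supplier S5 0.563, Supplier S1 0.118, Supplier S6 0.080, Supplier S3 0.082, Supplier S2 0.156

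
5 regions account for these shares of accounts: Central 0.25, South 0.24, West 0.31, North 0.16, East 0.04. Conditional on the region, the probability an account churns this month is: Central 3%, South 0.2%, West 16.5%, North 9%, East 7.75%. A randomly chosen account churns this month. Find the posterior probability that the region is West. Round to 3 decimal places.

Unnormalized posteriors (prior × likelihood):
  Central: 0.25 × 0.03 = 0.0075
  South: 0.24 × 0.002 = 0.00048
  West: 0.31 × 0.165 = 0.05115
  North: 0.16 × 0.09 = 0.0144
  East: 0.04 × 0.0775 = 0.0031
Sum = 0.07663.
P(West | evidence) = 0.05115 / 0.07663 ≈ 0.667.

0.667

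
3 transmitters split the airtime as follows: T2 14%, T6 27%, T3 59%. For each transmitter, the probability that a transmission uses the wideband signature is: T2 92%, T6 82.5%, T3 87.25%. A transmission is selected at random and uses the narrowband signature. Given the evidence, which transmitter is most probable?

Taking complements, P(narrowband | each) = T2 0.08, T6 0.175, T3 0.1275.
Unnormalized posteriors (prior × likelihood):
  T2: 0.14 × 0.08 = 0.0112
  T6: 0.27 × 0.175 = 0.04725
  T3: 0.59 × 0.1275 = 0.075225
Normalizing constant = 0.133675.
Largest term belongs to T3, so T3 is most probable.

T3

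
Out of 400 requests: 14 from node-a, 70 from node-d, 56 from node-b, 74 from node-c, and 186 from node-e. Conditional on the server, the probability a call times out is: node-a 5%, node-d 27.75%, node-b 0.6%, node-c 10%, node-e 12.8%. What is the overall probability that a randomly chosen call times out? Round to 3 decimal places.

Unnormalized posteriors (prior × likelihood):
  node-a: 0.035 × 0.05 = 0.00175
  node-d: 0.175 × 0.2775 = 0.0485625
  node-b: 0.14 × 0.006 = 0.00084
  node-c: 0.185 × 0.1 = 0.0185
  node-e: 0.465 × 0.128 = 0.05952
P(timeout) = 0.00175 + 0.0485625 + 0.00084 + 0.0185 + 0.05952 = 0.1291725 → 0.129.

0.129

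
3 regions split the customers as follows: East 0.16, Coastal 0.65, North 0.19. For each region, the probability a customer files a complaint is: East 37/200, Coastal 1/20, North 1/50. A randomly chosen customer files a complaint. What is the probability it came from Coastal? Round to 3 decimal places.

Unnormalized posteriors (prior × likelihood):
  East: 0.16 × 0.185 = 0.0296
  Coastal: 0.65 × 0.05 = 0.0325
  North: 0.19 × 0.02 = 0.0038
Total = 0.0659.
P(Coastal | evidence) = 0.0325 / 0.0659 ≈ 0.493.

0.493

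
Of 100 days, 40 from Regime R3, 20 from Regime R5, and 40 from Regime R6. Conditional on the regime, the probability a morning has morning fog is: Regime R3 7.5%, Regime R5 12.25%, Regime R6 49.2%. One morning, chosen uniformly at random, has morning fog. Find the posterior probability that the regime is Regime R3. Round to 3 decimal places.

Unnormalized posteriors (prior × likelihood):
  Regime R3: 0.4 × 0.075 = 0.03
  Regime R5: 0.2 × 0.1225 = 0.0245
  Regime R6: 0.4 × 0.492 = 0.1968
Total = 0.2513.
P(Regime R3 | evidence) = 0.03 / 0.2513 ≈ 0.119.

0.119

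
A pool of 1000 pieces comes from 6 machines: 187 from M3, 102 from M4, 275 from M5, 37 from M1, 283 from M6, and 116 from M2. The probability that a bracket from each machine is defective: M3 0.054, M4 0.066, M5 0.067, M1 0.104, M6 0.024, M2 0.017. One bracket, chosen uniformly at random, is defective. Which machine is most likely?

Unnormalized posteriors (prior × likelihood):
  M3: 0.187 × 0.054 = 0.010098
  M4: 0.102 × 0.066 = 0.006732
  M5: 0.275 × 0.067 = 0.018425
  M1: 0.037 × 0.104 = 0.003848
  M6: 0.283 × 0.024 = 0.006792
  M2: 0.116 × 0.017 = 0.001972
Normalizing constant = 0.047867.
Largest term belongs to M5, so M5 is most probable.

M5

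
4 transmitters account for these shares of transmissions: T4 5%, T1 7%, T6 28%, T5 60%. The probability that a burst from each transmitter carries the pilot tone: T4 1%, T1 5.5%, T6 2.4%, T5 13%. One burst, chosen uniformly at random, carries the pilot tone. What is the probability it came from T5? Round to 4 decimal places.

By Bayes' rule, posterior ∝ prior × likelihood:
  T4: 0.05 × 0.01 = 0.0005
  T1: 0.07 × 0.055 = 0.00385
  T6: 0.28 × 0.024 = 0.00672
  T5: 0.6 × 0.13 = 0.078
Sum = 0.08907.
P(T5 | evidence) = 0.078 / 0.08907 ≈ 0.8757.

0.8757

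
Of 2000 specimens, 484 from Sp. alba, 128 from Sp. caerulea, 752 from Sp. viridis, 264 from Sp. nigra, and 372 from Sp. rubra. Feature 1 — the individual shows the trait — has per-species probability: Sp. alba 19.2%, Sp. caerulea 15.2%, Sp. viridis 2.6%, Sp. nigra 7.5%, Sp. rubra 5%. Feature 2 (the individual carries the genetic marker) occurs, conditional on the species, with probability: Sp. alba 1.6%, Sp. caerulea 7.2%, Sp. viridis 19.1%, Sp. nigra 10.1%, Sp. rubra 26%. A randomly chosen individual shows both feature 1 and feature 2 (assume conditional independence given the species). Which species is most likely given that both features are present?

Sp. rubra

Prior × likelihood for each hypothesis:
  Sp. alba: 0.242 × 0.192 × 0.016 = 0.000743424
  Sp. caerulea: 0.064 × 0.152 × 0.072 = 0.000700416
  Sp. viridis: 0.376 × 0.026 × 0.191 = 0.001867216
  Sp. nigra: 0.132 × 0.075 × 0.101 = 0.0009999
  Sp. rubra: 0.186 × 0.05 × 0.26 = 0.002418
Normalizing constant = 0.006728956.
Largest term belongs to Sp. rubra, so Sp. rubra is most probable.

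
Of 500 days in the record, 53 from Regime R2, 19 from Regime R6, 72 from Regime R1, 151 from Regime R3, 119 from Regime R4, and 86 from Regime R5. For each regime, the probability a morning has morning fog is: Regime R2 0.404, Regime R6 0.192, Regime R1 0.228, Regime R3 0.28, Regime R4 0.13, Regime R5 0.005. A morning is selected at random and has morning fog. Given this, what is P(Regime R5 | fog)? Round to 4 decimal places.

Compute prior × likelihood for every hypothesis:
  Regime R2: 0.106 × 0.404 = 0.042824
  Regime R6: 0.038 × 0.192 = 0.007296
  Regime R1: 0.144 × 0.228 = 0.032832
  Regime R3: 0.302 × 0.28 = 0.08456
  Regime R4: 0.238 × 0.13 = 0.03094
  Regime R5: 0.172 × 0.005 = 0.00086
Sum = 0.199312.
P(Regime R5 | evidence) = 0.00086 / 0.199312 ≈ 0.0043.

0.0043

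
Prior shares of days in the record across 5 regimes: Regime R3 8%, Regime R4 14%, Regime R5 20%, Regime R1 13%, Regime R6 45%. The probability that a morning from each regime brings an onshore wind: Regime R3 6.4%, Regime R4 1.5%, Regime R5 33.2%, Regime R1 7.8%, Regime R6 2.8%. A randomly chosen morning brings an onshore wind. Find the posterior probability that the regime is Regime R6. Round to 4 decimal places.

Prior × likelihood for each hypothesis:
  Regime R3: 0.08 × 0.064 = 0.00512
  Regime R4: 0.14 × 0.015 = 0.0021
  Regime R5: 0.2 × 0.332 = 0.0664
  Regime R1: 0.13 × 0.078 = 0.01014
  Regime R6: 0.45 × 0.028 = 0.0126
Sum = 0.09636.
P(Regime R6 | evidence) = 0.0126 / 0.09636 ≈ 0.1308.

0.1308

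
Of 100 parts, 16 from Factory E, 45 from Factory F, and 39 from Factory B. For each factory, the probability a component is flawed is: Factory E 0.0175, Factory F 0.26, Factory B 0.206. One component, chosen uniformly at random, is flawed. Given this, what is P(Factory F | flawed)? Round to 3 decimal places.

Prior × likelihood for each hypothesis:
  Factory E: 0.16 × 0.0175 = 0.0028
  Factory F: 0.45 × 0.26 = 0.117
  Factory B: 0.39 × 0.206 = 0.08034
Total = 0.20014.
P(Factory F | evidence) = 0.117 / 0.20014 ≈ 0.585.

0.585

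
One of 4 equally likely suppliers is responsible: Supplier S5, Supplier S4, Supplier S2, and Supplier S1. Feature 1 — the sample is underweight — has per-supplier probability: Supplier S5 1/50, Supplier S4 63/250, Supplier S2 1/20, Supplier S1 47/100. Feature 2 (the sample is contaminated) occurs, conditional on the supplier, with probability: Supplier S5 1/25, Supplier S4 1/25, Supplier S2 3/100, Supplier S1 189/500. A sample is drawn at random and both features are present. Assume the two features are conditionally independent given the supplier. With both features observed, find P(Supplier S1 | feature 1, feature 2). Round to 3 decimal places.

0.935

Since the prior is uniform, the posterior is proportional to the likelihood:
  Supplier S5: 0.02 × 0.04 = 0.0008
  Supplier S4: 0.252 × 0.04 = 0.01008
  Supplier S2: 0.05 × 0.03 = 0.0015
  Supplier S1: 0.47 × 0.378 = 0.17766
Normalizing constant = 0.19004.
P(Supplier S1 | evidence) = 0.17766 / 0.19004 ≈ 0.935.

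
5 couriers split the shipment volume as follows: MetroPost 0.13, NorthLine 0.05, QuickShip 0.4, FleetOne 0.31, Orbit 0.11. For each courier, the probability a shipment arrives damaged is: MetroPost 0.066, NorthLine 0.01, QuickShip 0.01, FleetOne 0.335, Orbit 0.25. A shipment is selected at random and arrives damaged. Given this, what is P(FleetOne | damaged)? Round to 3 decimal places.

0.719

By Bayes' rule, posterior ∝ prior × likelihood:
  MetroPost: 0.13 × 0.066 = 0.00858
  NorthLine: 0.05 × 0.01 = 0.0005
  QuickShip: 0.4 × 0.01 = 0.004
  FleetOne: 0.31 × 0.335 = 0.10385
  Orbit: 0.11 × 0.25 = 0.0275
Sum = 0.14443.
P(FleetOne | evidence) = 0.10385 / 0.14443 ≈ 0.719.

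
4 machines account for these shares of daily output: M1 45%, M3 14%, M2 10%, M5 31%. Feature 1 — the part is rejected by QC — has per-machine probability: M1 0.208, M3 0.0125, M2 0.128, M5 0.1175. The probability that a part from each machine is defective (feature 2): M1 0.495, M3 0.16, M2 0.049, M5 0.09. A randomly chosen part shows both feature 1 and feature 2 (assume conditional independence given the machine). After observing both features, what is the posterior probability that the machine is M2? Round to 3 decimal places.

0.012

Unnormalized posteriors (prior × likelihood):
  M1: 0.45 × 0.208 × 0.495 = 0.046332
  M3: 0.14 × 0.0125 × 0.16 = 0.00028
  M2: 0.1 × 0.128 × 0.049 = 0.0006272
  M5: 0.31 × 0.1175 × 0.09 = 0.00327825
Total = 0.05051745.
P(M2 | evidence) = 0.0006272 / 0.05051745 ≈ 0.012.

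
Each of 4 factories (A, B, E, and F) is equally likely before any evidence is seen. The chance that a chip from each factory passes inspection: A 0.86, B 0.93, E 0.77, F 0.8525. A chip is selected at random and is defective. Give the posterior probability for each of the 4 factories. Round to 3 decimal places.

Taking complements, P(defective | each) = A 0.14, B 0.07, E 0.23, F 0.1475.
Since the prior is uniform, the posterior is proportional to the likelihood:
  A: 0.14
  B: 0.07
  E: 0.23
  F: 0.1475
Normalizing constant = 0.5875.
P(A | defective) = 0.14/0.5875 ≈ 0.238
P(B | defective) = 0.07/0.5875 ≈ 0.119
P(E | defective) = 0.23/0.5875 ≈ 0.391
P(F | defective) = 0.1475/0.5875 ≈ 0.251

A 0.238, B 0.119, E 0.391, F 0.251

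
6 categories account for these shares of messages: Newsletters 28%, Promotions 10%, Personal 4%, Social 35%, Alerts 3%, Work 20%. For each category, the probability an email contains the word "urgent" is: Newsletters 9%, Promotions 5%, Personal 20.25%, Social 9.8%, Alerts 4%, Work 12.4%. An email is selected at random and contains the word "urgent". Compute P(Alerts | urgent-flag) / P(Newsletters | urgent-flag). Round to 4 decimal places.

Unnormalized posteriors (prior × likelihood):
  Newsletters: 0.28 × 0.09 = 0.0252
  Promotions: 0.1 × 0.05 = 0.005
  Personal: 0.04 × 0.2025 = 0.0081
  Social: 0.35 × 0.098 = 0.0343
  Alerts: 0.03 × 0.04 = 0.0012
  Work: 0.2 × 0.124 = 0.0248
Normalizing constant = 0.0986.
The ratio is 0.0012 / 0.0252 (the normalizer cancels) = 0.0476.

0.0476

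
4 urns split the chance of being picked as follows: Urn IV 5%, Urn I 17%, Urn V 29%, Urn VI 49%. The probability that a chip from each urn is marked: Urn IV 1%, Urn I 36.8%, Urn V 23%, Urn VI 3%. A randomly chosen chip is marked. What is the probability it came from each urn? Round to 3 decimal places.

Urn IV 0.003, Urn I 0.433, Urn V 0.462, Urn VI 0.102

Prior × likelihood for each hypothesis:
  Urn IV: 0.05 × 0.01 = 0.0005
  Urn I: 0.17 × 0.368 = 0.06256
  Urn V: 0.29 × 0.23 = 0.0667
  Urn VI: 0.49 × 0.03 = 0.0147
Normalizing constant = 0.14446.
P(Urn IV | marked) = 0.0005/0.14446 ≈ 0.003
P(Urn I | marked) = 0.06256/0.14446 ≈ 0.433
P(Urn V | marked) = 0.0667/0.14446 ≈ 0.462
P(Urn VI | marked) = 0.0147/0.14446 ≈ 0.102
(Check: 0.003+0.433+0.462+0.102 = 1.000.)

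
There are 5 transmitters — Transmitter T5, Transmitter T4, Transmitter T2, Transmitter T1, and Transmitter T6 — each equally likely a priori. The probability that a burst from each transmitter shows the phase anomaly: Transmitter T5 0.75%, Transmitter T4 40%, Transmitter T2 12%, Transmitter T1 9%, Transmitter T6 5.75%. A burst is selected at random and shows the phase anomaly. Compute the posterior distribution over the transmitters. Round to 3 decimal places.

Since the prior is uniform, the posterior is proportional to the likelihood:
  Transmitter T5: 0.0075
  Transmitter T4: 0.4
  Transmitter T2: 0.12
  Transmitter T1: 0.09
  Transmitter T6: 0.0575
Normalizing constant = 0.675.
P(Transmitter T5 | anomaly) = 0.0075/0.675 ≈ 0.011
P(Transmitter T4 | anomaly) = 0.4/0.675 ≈ 0.593
P(Transmitter T2 | anomaly) = 0.12/0.675 ≈ 0.178
P(Transmitter T1 | anomaly) = 0.09/0.675 ≈ 0.133
P(Transmitter T6 | anomaly) = 0.0575/0.675 ≈ 0.085
(Check: 0.011+0.593+0.178+0.133+0.085 = 1.000.)

Transmitter T5 0.011, Transmitter T4 0.593, Transmitter T2 0.178, Transmitter T1 0.133, Transmitter T6 0.085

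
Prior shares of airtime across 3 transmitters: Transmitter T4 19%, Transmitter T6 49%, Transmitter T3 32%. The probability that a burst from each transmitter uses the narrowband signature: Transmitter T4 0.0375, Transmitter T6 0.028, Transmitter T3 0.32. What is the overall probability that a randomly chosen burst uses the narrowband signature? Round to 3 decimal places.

Unnormalized posteriors (prior × likelihood):
  Transmitter T4: 0.19 × 0.0375 = 0.007125
  Transmitter T6: 0.49 × 0.028 = 0.01372
  Transmitter T3: 0.32 × 0.32 = 0.1024
P(narrowband) = 0.007125 + 0.01372 + 0.1024 = 0.123245 → 0.123.

0.123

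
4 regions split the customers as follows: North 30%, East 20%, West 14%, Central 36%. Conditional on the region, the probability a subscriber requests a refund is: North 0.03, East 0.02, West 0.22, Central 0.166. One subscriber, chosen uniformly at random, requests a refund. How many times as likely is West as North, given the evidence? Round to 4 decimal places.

Prior × likelihood for each hypothesis:
  North: 0.3 × 0.03 = 0.009
  East: 0.2 × 0.02 = 0.004
  West: 0.14 × 0.22 = 0.0308
  Central: 0.36 × 0.166 = 0.05976
Sum = 0.10356.
The ratio is 0.0308 / 0.009 (the normalizer cancels) = 3.4222.

3.4222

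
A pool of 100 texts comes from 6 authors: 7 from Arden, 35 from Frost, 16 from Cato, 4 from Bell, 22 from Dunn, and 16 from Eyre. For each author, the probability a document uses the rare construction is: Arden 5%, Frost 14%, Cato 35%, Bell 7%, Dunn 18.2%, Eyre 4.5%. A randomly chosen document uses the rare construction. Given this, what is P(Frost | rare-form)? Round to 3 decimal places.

By Bayes' rule, posterior ∝ prior × likelihood:
  Arden: 0.07 × 0.05 = 0.0035
  Frost: 0.35 × 0.14 = 0.049
  Cato: 0.16 × 0.35 = 0.056
  Bell: 0.04 × 0.07 = 0.0028
  Dunn: 0.22 × 0.182 = 0.04004
  Eyre: 0.16 × 0.045 = 0.0072
Normalizing constant = 0.15854.
P(Frost | evidence) = 0.049 / 0.15854 ≈ 0.309.

0.309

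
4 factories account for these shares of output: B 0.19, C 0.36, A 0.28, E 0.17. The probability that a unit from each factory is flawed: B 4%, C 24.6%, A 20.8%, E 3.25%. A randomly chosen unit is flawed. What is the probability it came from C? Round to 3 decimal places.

Unnormalized posteriors (prior × likelihood):
  B: 0.19 × 0.04 = 0.0076
  C: 0.36 × 0.246 = 0.08856
  A: 0.28 × 0.208 = 0.05824
  E: 0.17 × 0.0325 = 0.005525
Normalizing constant = 0.159925.
P(C | evidence) = 0.08856 / 0.159925 ≈ 0.554.

0.554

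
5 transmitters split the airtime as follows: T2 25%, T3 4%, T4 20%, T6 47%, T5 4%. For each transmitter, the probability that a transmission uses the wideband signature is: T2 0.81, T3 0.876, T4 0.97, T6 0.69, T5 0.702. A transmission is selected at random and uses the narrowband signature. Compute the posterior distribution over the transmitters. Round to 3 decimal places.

T2 0.220, T3 0.023, T4 0.028, T6 0.674, T5 0.055

Taking complements, P(narrowband | each) = T2 0.19, T3 0.124, T4 0.03, T6 0.31, T5 0.298.
Prior × likelihood for each hypothesis:
  T2: 0.25 × 0.19 = 0.0475
  T3: 0.04 × 0.124 = 0.00496
  T4: 0.2 × 0.03 = 0.006
  T6: 0.47 × 0.31 = 0.1457
  T5: 0.04 × 0.298 = 0.01192
Normalizing constant = 0.21608.
P(T2 | narrowband) = 0.0475/0.21608 ≈ 0.220
P(T3 | narrowband) = 0.00496/0.21608 ≈ 0.023
P(T4 | narrowband) = 0.006/0.21608 ≈ 0.028
P(T6 | narrowband) = 0.1457/0.21608 ≈ 0.674
P(T5 | narrowband) = 0.01192/0.21608 ≈ 0.055
(Check: 0.220+0.023+0.028+0.674+0.055 = 1.000.)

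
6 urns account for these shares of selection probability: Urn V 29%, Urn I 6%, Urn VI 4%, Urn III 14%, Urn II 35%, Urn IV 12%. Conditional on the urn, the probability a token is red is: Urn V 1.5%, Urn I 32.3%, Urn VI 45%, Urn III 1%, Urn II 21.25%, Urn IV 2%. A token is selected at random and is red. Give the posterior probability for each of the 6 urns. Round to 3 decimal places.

Urn V 0.036, Urn I 0.162, Urn VI 0.150, Urn III 0.012, Urn II 0.620, Urn IV 0.020

By Bayes' rule, posterior ∝ prior × likelihood:
  Urn V: 0.29 × 0.015 = 0.00435
  Urn I: 0.06 × 0.323 = 0.01938
  Urn VI: 0.04 × 0.45 = 0.018
  Urn III: 0.14 × 0.01 = 0.0014
  Urn II: 0.35 × 0.2125 = 0.074375
  Urn IV: 0.12 × 0.02 = 0.0024
Normalizing constant = 0.119905.
P(Urn V | red) = 0.00435/0.119905 ≈ 0.036
P(Urn I | red) = 0.01938/0.119905 ≈ 0.162
P(Urn VI | red) = 0.018/0.119905 ≈ 0.150
P(Urn III | red) = 0.0014/0.119905 ≈ 0.012
P(Urn II | red) = 0.074375/0.119905 ≈ 0.620
P(Urn IV | red) = 0.0024/0.119905 ≈ 0.020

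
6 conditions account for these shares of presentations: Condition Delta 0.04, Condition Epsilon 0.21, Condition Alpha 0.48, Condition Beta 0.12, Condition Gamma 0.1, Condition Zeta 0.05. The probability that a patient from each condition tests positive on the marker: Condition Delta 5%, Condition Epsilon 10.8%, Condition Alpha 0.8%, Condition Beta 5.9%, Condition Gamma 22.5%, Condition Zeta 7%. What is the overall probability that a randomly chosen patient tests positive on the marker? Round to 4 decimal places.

Compute prior × likelihood for every hypothesis:
  Condition Delta: 0.04 × 0.05 = 0.002
  Condition Epsilon: 0.21 × 0.108 = 0.02268
  Condition Alpha: 0.48 × 0.008 = 0.00384
  Condition Beta: 0.12 × 0.059 = 0.00708
  Condition Gamma: 0.1 × 0.225 = 0.0225
  Condition Zeta: 0.05 × 0.07 = 0.0035
P(marker-positive) = 0.002 + 0.02268 + 0.00384 + 0.00708 + 0.0225 + 0.0035 = 0.0616 → 0.0616.

0.0616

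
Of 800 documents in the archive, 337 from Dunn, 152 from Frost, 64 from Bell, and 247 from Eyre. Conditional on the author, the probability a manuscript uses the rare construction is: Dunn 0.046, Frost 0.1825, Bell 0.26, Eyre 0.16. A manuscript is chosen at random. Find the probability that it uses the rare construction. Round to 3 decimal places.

0.124

Compute prior × likelihood for every hypothesis:
  Dunn: 0.42125 × 0.046 = 0.0193775
  Frost: 0.19 × 0.1825 = 0.034675
  Bell: 0.08 × 0.26 = 0.0208
  Eyre: 0.30875 × 0.16 = 0.0494
P(rare-form) = 0.0193775 + 0.034675 + 0.0208 + 0.0494 = 0.1242525 → 0.124.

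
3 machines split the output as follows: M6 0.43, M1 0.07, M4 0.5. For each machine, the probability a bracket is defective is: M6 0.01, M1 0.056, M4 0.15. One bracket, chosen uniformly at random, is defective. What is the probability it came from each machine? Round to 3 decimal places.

Unnormalized posteriors (prior × likelihood):
  M6: 0.43 × 0.01 = 0.0043
  M1: 0.07 × 0.056 = 0.00392
  M4: 0.5 × 0.15 = 0.075
Total = 0.08322.
P(M6 | defective) = 0.0043/0.08322 ≈ 0.052
P(M1 | defective) = 0.00392/0.08322 ≈ 0.047
P(M4 | defective) = 0.075/0.08322 ≈ 0.901

M6 0.052, M1 0.047, M4 0.901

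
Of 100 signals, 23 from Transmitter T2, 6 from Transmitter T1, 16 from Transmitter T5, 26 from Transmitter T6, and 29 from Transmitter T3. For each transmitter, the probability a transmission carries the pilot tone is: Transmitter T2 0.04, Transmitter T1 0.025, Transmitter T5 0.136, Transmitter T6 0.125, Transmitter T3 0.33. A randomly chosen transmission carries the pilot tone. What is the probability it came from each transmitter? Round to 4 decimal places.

Transmitter T2 0.0573, Transmitter T1 0.0093, Transmitter T5 0.1354, Transmitter T6 0.2023, Transmitter T3 0.5957

Unnormalized posteriors (prior × likelihood):
  Transmitter T2: 0.23 × 0.04 = 0.0092
  Transmitter T1: 0.06 × 0.025 = 0.0015
  Transmitter T5: 0.16 × 0.136 = 0.02176
  Transmitter T6: 0.26 × 0.125 = 0.0325
  Transmitter T3: 0.29 × 0.33 = 0.0957
Total = 0.16066.
P(Transmitter T2 | pilot) = 0.0092/0.16066 ≈ 0.0573
P(Transmitter T1 | pilot) = 0.0015/0.16066 ≈ 0.0093
P(Transmitter T5 | pilot) = 0.02176/0.16066 ≈ 0.1354
P(Transmitter T6 | pilot) = 0.0325/0.16066 ≈ 0.2023
P(Transmitter T3 | pilot) = 0.0957/0.16066 ≈ 0.5957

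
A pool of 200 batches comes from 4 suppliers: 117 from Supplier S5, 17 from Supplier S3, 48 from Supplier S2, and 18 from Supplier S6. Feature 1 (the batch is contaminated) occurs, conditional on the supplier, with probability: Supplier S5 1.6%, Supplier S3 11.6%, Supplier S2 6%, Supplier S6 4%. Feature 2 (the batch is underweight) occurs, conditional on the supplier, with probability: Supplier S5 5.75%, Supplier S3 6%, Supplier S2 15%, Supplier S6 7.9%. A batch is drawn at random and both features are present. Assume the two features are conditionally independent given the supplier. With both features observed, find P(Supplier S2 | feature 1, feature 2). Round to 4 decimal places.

Prior × likelihood for each hypothesis:
  Supplier S5: 0.585 × 0.016 × 0.0575 = 0.0005382
  Supplier S3: 0.085 × 0.116 × 0.06 = 0.0005916
  Supplier S2: 0.24 × 0.06 × 0.15 = 0.00216
  Supplier S6: 0.09 × 0.04 × 0.079 = 0.0002844
Normalizing constant = 0.0035742.
P(Supplier S2 | evidence) = 0.00216 / 0.0035742 ≈ 0.6043.

0.6043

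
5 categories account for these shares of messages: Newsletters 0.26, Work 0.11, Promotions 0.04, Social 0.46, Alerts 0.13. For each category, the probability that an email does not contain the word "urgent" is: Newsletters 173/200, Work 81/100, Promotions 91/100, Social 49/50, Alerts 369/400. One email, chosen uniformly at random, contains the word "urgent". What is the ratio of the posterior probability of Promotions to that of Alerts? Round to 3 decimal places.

Taking complements, P(urgent-flag | each) = Newsletters 0.135, Work 0.19, Promotions 0.09, Social 0.02, Alerts 0.0775.
By Bayes' rule, posterior ∝ prior × likelihood:
  Newsletters: 0.26 × 0.135 = 0.0351
  Work: 0.11 × 0.19 = 0.0209
  Promotions: 0.04 × 0.09 = 0.0036
  Social: 0.46 × 0.02 = 0.0092
  Alerts: 0.13 × 0.0775 = 0.010075
Total = 0.078875.
The ratio is 0.0036 / 0.010075 (the normalizer cancels) = 0.357.

0.357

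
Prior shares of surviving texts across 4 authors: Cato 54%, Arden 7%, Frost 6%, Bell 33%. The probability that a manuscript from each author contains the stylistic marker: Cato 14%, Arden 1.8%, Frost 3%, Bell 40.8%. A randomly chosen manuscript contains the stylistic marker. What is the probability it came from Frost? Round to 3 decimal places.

Prior × likelihood for each hypothesis:
  Cato: 0.54 × 0.14 = 0.0756
  Arden: 0.07 × 0.018 = 0.00126
  Frost: 0.06 × 0.03 = 0.0018
  Bell: 0.33 × 0.408 = 0.13464
Total = 0.2133.
P(Frost | evidence) = 0.0018 / 0.2133 ≈ 0.008.

0.008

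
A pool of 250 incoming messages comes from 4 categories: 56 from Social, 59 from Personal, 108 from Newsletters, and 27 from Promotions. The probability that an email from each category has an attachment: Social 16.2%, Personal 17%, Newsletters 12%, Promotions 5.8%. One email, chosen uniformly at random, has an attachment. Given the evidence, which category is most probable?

Newsletters

Prior × likelihood for each hypothesis:
  Social: 0.224 × 0.162 = 0.036288
  Personal: 0.236 × 0.17 = 0.04012
  Newsletters: 0.432 × 0.12 = 0.05184
  Promotions: 0.108 × 0.058 = 0.006264
Sum = 0.134512.
Largest term belongs to Newsletters, so Newsletters is most probable.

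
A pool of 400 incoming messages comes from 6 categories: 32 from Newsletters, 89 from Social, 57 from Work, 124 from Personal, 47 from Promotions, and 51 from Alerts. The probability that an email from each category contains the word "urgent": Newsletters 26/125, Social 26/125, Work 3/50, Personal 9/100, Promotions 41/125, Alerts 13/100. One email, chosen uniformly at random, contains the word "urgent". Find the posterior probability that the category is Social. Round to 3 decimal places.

Prior × likelihood for each hypothesis:
  Newsletters: 0.08 × 0.208 = 0.01664
  Social: 0.2225 × 0.208 = 0.04628
  Work: 0.1425 × 0.06 = 0.00855
  Personal: 0.31 × 0.09 = 0.0279
  Promotions: 0.1175 × 0.328 = 0.03854
  Alerts: 0.1275 × 0.13 = 0.016575
Sum = 0.154485.
P(Social | evidence) = 0.04628 / 0.154485 ≈ 0.300.

0.300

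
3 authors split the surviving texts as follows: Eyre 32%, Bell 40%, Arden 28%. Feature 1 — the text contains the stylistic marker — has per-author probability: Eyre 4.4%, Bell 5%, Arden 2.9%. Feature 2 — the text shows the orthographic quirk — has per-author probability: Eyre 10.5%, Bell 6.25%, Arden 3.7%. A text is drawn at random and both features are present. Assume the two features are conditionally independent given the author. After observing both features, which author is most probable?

By Bayes' rule, posterior ∝ prior × likelihood:
  Eyre: 0.32 × 0.044 × 0.105 = 0.0014784
  Bell: 0.4 × 0.05 × 0.0625 = 0.00125
  Arden: 0.28 × 0.029 × 0.037 = 0.00030044
Sum = 0.00302884.
Largest term belongs to Eyre, so Eyre is most probable.

Eyre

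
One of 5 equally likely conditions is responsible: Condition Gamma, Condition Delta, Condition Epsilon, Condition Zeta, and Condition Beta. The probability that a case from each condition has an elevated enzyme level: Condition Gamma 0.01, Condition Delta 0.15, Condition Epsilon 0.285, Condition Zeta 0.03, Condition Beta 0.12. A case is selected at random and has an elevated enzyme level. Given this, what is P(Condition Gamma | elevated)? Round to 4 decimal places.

0.0168

Since the prior is uniform, the posterior is proportional to the likelihood:
  Condition Gamma: 0.01
  Condition Delta: 0.15
  Condition Epsilon: 0.285
  Condition Zeta: 0.03
  Condition Beta: 0.12
Total = 0.595.
P(Condition Gamma | evidence) = 0.01 / 0.595 ≈ 0.0168.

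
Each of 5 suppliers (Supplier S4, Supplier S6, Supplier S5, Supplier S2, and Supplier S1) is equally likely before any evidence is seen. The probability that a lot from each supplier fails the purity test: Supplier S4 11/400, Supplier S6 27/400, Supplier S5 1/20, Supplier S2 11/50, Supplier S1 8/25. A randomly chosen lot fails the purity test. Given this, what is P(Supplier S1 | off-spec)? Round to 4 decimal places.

Since the prior is uniform, the posterior is proportional to the likelihood:
  Supplier S4: 0.0275
  Supplier S6: 0.0675
  Supplier S5: 0.05
  Supplier S2: 0.22
  Supplier S1: 0.32
Normalizing constant = 0.685.
P(Supplier S1 | evidence) = 0.32 / 0.685 ≈ 0.4672.

0.4672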